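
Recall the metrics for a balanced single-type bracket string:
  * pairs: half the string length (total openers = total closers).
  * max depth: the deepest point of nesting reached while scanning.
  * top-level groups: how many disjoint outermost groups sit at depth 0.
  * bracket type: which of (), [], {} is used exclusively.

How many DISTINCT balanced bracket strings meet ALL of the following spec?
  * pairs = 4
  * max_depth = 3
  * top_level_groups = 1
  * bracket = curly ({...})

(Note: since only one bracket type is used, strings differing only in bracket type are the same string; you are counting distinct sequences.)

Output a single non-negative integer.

Spec: pairs=4 depth=3 groups=1
Count(depth <= 3) = 4
Count(depth <= 2) = 1
Count(depth == 3) = 4 - 1 = 3

Answer: 3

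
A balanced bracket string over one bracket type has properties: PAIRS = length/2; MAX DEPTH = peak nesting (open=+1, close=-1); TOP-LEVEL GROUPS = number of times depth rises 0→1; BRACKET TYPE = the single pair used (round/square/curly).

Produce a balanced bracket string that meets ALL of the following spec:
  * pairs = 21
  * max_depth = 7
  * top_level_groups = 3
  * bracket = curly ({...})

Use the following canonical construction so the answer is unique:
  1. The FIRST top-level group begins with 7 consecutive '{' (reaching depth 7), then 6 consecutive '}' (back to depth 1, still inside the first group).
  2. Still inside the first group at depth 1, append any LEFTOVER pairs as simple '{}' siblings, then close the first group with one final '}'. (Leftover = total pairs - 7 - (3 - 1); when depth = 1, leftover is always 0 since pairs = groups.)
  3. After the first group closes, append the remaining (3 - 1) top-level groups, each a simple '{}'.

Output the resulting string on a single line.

Answer: {{{{{{{}}}}}}{}{}{}{}{}{}{}{}{}{}{}{}}{}{}

Derivation:
Spec: pairs=21 depth=7 groups=3
Leftover pairs = 21 - 7 - (3-1) = 12
First group: deep chain of depth 7 + 12 sibling pairs
Remaining 2 groups: simple '{}' each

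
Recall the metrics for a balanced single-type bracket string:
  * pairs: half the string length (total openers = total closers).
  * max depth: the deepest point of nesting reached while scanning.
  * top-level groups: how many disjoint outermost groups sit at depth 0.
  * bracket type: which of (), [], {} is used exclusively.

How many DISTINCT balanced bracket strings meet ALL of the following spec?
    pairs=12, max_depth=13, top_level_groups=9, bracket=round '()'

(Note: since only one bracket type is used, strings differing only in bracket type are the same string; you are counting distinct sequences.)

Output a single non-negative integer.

Answer: 0

Derivation:
Spec: pairs=12 depth=13 groups=9
Count(depth <= 13) = 273
Count(depth <= 12) = 273
Count(depth == 13) = 273 - 273 = 0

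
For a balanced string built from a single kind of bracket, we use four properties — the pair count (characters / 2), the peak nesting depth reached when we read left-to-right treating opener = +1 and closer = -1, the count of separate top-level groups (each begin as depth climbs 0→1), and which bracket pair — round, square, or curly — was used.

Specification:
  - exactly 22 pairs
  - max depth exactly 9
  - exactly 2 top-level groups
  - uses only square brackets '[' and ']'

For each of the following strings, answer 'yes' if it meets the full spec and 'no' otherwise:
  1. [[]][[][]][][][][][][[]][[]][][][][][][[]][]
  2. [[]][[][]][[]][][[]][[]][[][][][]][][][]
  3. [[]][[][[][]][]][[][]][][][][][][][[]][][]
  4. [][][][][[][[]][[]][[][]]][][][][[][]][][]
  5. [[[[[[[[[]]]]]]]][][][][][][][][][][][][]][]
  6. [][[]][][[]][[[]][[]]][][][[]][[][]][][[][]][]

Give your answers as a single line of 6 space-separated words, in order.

String 1 '[[]][[][]][][][][][][[]][[]][][][][][][[]][]': depth seq [1 2 1 0 1 2 1 2 1 0 1 0 1 0 1 0 1 0 1 0 1 2 1 0 1 2 1 0 1 0 1 0 1 0 1 0 1 0 1 2 1 0 1 0]
  -> pairs=22 depth=2 groups=16 -> no
String 2 '[[]][[][]][[]][][[]][[]][[][][][]][][][]': depth seq [1 2 1 0 1 2 1 2 1 0 1 2 1 0 1 0 1 2 1 0 1 2 1 0 1 2 1 2 1 2 1 2 1 0 1 0 1 0 1 0]
  -> pairs=20 depth=2 groups=10 -> no
String 3 '[[]][[][[][]][]][[][]][][][][][][][[]][][]': depth seq [1 2 1 0 1 2 1 2 3 2 3 2 1 2 1 0 1 2 1 2 1 0 1 0 1 0 1 0 1 0 1 0 1 0 1 2 1 0 1 0 1 0]
  -> pairs=21 depth=3 groups=12 -> no
String 4 '[][][][][[][[]][[]][[][]]][][][][[][]][][]': depth seq [1 0 1 0 1 0 1 0 1 2 1 2 3 2 1 2 3 2 1 2 3 2 3 2 1 0 1 0 1 0 1 0 1 2 1 2 1 0 1 0 1 0]
  -> pairs=21 depth=3 groups=11 -> no
String 5 '[[[[[[[[[]]]]]]]][][][][][][][][][][][][]][]': depth seq [1 2 3 4 5 6 7 8 9 8 7 6 5 4 3 2 1 2 1 2 1 2 1 2 1 2 1 2 1 2 1 2 1 2 1 2 1 2 1 2 1 0 1 0]
  -> pairs=22 depth=9 groups=2 -> yes
String 6 '[][[]][][[]][[[]][[]]][][][[]][[][]][][[][]][]': depth seq [1 0 1 2 1 0 1 0 1 2 1 0 1 2 3 2 1 2 3 2 1 0 1 0 1 0 1 2 1 0 1 2 1 2 1 0 1 0 1 2 1 2 1 0 1 0]
  -> pairs=23 depth=3 groups=12 -> no

Answer: no no no no yes no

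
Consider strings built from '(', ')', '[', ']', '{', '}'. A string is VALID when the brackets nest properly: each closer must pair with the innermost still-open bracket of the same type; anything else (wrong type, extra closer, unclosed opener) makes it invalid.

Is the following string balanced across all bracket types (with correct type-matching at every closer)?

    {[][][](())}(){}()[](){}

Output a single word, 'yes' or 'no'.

Answer: yes

Derivation:
pos 0: push '{'; stack = {
pos 1: push '['; stack = {[
pos 2: ']' matches '['; pop; stack = {
pos 3: push '['; stack = {[
pos 4: ']' matches '['; pop; stack = {
pos 5: push '['; stack = {[
pos 6: ']' matches '['; pop; stack = {
pos 7: push '('; stack = {(
pos 8: push '('; stack = {((
pos 9: ')' matches '('; pop; stack = {(
pos 10: ')' matches '('; pop; stack = {
pos 11: '}' matches '{'; pop; stack = (empty)
pos 12: push '('; stack = (
pos 13: ')' matches '('; pop; stack = (empty)
pos 14: push '{'; stack = {
pos 15: '}' matches '{'; pop; stack = (empty)
pos 16: push '('; stack = (
pos 17: ')' matches '('; pop; stack = (empty)
pos 18: push '['; stack = [
pos 19: ']' matches '['; pop; stack = (empty)
pos 20: push '('; stack = (
pos 21: ')' matches '('; pop; stack = (empty)
pos 22: push '{'; stack = {
pos 23: '}' matches '{'; pop; stack = (empty)
end: stack empty → VALID
Verdict: properly nested → yes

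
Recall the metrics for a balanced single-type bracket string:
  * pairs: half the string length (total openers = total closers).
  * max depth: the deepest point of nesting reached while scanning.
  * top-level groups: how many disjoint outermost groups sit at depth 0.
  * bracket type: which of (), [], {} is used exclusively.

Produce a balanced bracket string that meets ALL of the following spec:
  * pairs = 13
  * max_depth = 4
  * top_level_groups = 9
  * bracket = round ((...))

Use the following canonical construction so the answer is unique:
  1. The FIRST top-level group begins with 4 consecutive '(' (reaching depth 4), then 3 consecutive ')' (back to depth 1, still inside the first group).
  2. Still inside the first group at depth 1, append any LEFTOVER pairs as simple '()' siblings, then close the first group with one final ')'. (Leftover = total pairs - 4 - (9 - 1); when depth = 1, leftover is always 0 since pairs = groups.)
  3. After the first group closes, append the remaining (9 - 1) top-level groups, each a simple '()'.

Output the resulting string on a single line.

Answer: (((()))())()()()()()()()()

Derivation:
Spec: pairs=13 depth=4 groups=9
Leftover pairs = 13 - 4 - (9-1) = 1
First group: deep chain of depth 4 + 1 sibling pairs
Remaining 8 groups: simple '()' each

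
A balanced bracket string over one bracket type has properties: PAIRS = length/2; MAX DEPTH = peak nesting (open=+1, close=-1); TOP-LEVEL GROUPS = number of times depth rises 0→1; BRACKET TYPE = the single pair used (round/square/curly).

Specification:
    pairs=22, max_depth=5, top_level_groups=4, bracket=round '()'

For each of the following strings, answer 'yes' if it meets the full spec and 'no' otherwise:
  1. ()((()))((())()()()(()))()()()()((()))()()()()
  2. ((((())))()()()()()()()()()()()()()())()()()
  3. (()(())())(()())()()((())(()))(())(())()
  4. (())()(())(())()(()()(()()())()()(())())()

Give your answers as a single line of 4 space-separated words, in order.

String 1 '()((()))((())()()()(()))()()()()((()))()()()()': depth seq [1 0 1 2 3 2 1 0 1 2 3 2 1 2 1 2 1 2 1 2 3 2 1 0 1 0 1 0 1 0 1 0 1 2 3 2 1 0 1 0 1 0 1 0 1 0]
  -> pairs=23 depth=3 groups=12 -> no
String 2 '((((())))()()()()()()()()()()()()()())()()()': depth seq [1 2 3 4 5 4 3 2 1 2 1 2 1 2 1 2 1 2 1 2 1 2 1 2 1 2 1 2 1 2 1 2 1 2 1 2 1 0 1 0 1 0 1 0]
  -> pairs=22 depth=5 groups=4 -> yes
String 3 '(()(())())(()())()()((())(()))(())(())()': depth seq [1 2 1 2 3 2 1 2 1 0 1 2 1 2 1 0 1 0 1 0 1 2 3 2 1 2 3 2 1 0 1 2 1 0 1 2 1 0 1 0]
  -> pairs=20 depth=3 groups=8 -> no
String 4 '(())()(())(())()(()()(()()())()()(())())()': depth seq [1 2 1 0 1 0 1 2 1 0 1 2 1 0 1 0 1 2 1 2 1 2 3 2 3 2 3 2 1 2 1 2 1 2 3 2 1 2 1 0 1 0]
  -> pairs=21 depth=3 groups=7 -> no

Answer: no yes no no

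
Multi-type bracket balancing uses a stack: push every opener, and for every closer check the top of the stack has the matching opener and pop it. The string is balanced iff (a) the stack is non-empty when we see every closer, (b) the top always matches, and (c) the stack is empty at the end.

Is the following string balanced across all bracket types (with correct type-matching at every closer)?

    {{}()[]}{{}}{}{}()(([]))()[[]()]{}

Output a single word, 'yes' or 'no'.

Answer: yes

Derivation:
pos 0: push '{'; stack = {
pos 1: push '{'; stack = {{
pos 2: '}' matches '{'; pop; stack = {
pos 3: push '('; stack = {(
pos 4: ')' matches '('; pop; stack = {
pos 5: push '['; stack = {[
pos 6: ']' matches '['; pop; stack = {
pos 7: '}' matches '{'; pop; stack = (empty)
pos 8: push '{'; stack = {
pos 9: push '{'; stack = {{
pos 10: '}' matches '{'; pop; stack = {
pos 11: '}' matches '{'; pop; stack = (empty)
pos 12: push '{'; stack = {
pos 13: '}' matches '{'; pop; stack = (empty)
pos 14: push '{'; stack = {
pos 15: '}' matches '{'; pop; stack = (empty)
pos 16: push '('; stack = (
pos 17: ')' matches '('; pop; stack = (empty)
pos 18: push '('; stack = (
pos 19: push '('; stack = ((
pos 20: push '['; stack = (([
pos 21: ']' matches '['; pop; stack = ((
pos 22: ')' matches '('; pop; stack = (
pos 23: ')' matches '('; pop; stack = (empty)
pos 24: push '('; stack = (
pos 25: ')' matches '('; pop; stack = (empty)
pos 26: push '['; stack = [
pos 27: push '['; stack = [[
pos 28: ']' matches '['; pop; stack = [
pos 29: push '('; stack = [(
pos 30: ')' matches '('; pop; stack = [
pos 31: ']' matches '['; pop; stack = (empty)
pos 32: push '{'; stack = {
pos 33: '}' matches '{'; pop; stack = (empty)
end: stack empty → VALID
Verdict: properly nested → yes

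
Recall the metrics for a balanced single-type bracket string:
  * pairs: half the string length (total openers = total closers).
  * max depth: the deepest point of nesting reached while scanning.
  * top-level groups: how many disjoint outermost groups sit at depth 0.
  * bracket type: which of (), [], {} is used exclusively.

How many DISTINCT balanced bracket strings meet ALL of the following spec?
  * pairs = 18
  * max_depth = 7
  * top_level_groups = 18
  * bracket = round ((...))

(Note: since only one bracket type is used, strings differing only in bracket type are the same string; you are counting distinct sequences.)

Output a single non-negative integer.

Spec: pairs=18 depth=7 groups=18
Count(depth <= 7) = 1
Count(depth <= 6) = 1
Count(depth == 7) = 1 - 1 = 0

Answer: 0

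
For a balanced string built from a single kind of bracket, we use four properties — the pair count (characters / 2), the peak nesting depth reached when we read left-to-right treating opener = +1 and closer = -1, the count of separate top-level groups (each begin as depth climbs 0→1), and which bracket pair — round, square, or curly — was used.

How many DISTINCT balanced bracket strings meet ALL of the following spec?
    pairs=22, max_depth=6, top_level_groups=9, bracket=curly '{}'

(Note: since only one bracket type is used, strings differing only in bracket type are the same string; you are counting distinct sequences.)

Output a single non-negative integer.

Answer: 51811389

Derivation:
Spec: pairs=22 depth=6 groups=9
Count(depth <= 6) = 352918251
Count(depth <= 5) = 301106862
Count(depth == 6) = 352918251 - 301106862 = 51811389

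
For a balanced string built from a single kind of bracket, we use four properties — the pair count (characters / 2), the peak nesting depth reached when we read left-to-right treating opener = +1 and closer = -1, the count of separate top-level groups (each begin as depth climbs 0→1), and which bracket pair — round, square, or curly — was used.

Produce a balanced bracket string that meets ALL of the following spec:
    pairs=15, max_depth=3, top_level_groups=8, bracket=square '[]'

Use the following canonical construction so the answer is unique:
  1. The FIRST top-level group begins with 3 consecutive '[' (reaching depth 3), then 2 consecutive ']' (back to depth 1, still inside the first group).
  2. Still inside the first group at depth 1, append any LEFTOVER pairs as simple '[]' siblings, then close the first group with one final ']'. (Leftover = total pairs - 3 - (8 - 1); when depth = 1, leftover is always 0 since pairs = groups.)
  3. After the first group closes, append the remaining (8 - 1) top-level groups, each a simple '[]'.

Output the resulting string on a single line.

Spec: pairs=15 depth=3 groups=8
Leftover pairs = 15 - 3 - (8-1) = 5
First group: deep chain of depth 3 + 5 sibling pairs
Remaining 7 groups: simple '[]' each

Answer: [[[]][][][][][]][][][][][][][]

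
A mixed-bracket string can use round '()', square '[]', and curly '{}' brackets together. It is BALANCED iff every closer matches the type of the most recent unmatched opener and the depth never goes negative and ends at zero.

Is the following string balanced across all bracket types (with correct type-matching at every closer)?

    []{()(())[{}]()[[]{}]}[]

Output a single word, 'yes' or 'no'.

pos 0: push '['; stack = [
pos 1: ']' matches '['; pop; stack = (empty)
pos 2: push '{'; stack = {
pos 3: push '('; stack = {(
pos 4: ')' matches '('; pop; stack = {
pos 5: push '('; stack = {(
pos 6: push '('; stack = {((
pos 7: ')' matches '('; pop; stack = {(
pos 8: ')' matches '('; pop; stack = {
pos 9: push '['; stack = {[
pos 10: push '{'; stack = {[{
pos 11: '}' matches '{'; pop; stack = {[
pos 12: ']' matches '['; pop; stack = {
pos 13: push '('; stack = {(
pos 14: ')' matches '('; pop; stack = {
pos 15: push '['; stack = {[
pos 16: push '['; stack = {[[
pos 17: ']' matches '['; pop; stack = {[
pos 18: push '{'; stack = {[{
pos 19: '}' matches '{'; pop; stack = {[
pos 20: ']' matches '['; pop; stack = {
pos 21: '}' matches '{'; pop; stack = (empty)
pos 22: push '['; stack = [
pos 23: ']' matches '['; pop; stack = (empty)
end: stack empty → VALID
Verdict: properly nested → yes

Answer: yes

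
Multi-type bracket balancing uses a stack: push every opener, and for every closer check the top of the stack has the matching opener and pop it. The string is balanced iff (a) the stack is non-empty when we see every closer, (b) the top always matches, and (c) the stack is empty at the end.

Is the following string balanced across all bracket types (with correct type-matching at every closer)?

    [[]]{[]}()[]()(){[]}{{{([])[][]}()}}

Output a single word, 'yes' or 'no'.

Answer: yes

Derivation:
pos 0: push '['; stack = [
pos 1: push '['; stack = [[
pos 2: ']' matches '['; pop; stack = [
pos 3: ']' matches '['; pop; stack = (empty)
pos 4: push '{'; stack = {
pos 5: push '['; stack = {[
pos 6: ']' matches '['; pop; stack = {
pos 7: '}' matches '{'; pop; stack = (empty)
pos 8: push '('; stack = (
pos 9: ')' matches '('; pop; stack = (empty)
pos 10: push '['; stack = [
pos 11: ']' matches '['; pop; stack = (empty)
pos 12: push '('; stack = (
pos 13: ')' matches '('; pop; stack = (empty)
pos 14: push '('; stack = (
pos 15: ')' matches '('; pop; stack = (empty)
pos 16: push '{'; stack = {
pos 17: push '['; stack = {[
pos 18: ']' matches '['; pop; stack = {
pos 19: '}' matches '{'; pop; stack = (empty)
pos 20: push '{'; stack = {
pos 21: push '{'; stack = {{
pos 22: push '{'; stack = {{{
pos 23: push '('; stack = {{{(
pos 24: push '['; stack = {{{([
pos 25: ']' matches '['; pop; stack = {{{(
pos 26: ')' matches '('; pop; stack = {{{
pos 27: push '['; stack = {{{[
pos 28: ']' matches '['; pop; stack = {{{
pos 29: push '['; stack = {{{[
pos 30: ']' matches '['; pop; stack = {{{
pos 31: '}' matches '{'; pop; stack = {{
pos 32: push '('; stack = {{(
pos 33: ')' matches '('; pop; stack = {{
pos 34: '}' matches '{'; pop; stack = {
pos 35: '}' matches '{'; pop; stack = (empty)
end: stack empty → VALID
Verdict: properly nested → yes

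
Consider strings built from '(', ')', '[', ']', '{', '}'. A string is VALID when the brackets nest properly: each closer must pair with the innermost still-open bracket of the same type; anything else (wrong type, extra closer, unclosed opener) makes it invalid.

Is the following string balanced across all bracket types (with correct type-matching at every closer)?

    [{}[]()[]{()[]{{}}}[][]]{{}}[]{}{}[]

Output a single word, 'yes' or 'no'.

pos 0: push '['; stack = [
pos 1: push '{'; stack = [{
pos 2: '}' matches '{'; pop; stack = [
pos 3: push '['; stack = [[
pos 4: ']' matches '['; pop; stack = [
pos 5: push '('; stack = [(
pos 6: ')' matches '('; pop; stack = [
pos 7: push '['; stack = [[
pos 8: ']' matches '['; pop; stack = [
pos 9: push '{'; stack = [{
pos 10: push '('; stack = [{(
pos 11: ')' matches '('; pop; stack = [{
pos 12: push '['; stack = [{[
pos 13: ']' matches '['; pop; stack = [{
pos 14: push '{'; stack = [{{
pos 15: push '{'; stack = [{{{
pos 16: '}' matches '{'; pop; stack = [{{
pos 17: '}' matches '{'; pop; stack = [{
pos 18: '}' matches '{'; pop; stack = [
pos 19: push '['; stack = [[
pos 20: ']' matches '['; pop; stack = [
pos 21: push '['; stack = [[
pos 22: ']' matches '['; pop; stack = [
pos 23: ']' matches '['; pop; stack = (empty)
pos 24: push '{'; stack = {
pos 25: push '{'; stack = {{
pos 26: '}' matches '{'; pop; stack = {
pos 27: '}' matches '{'; pop; stack = (empty)
pos 28: push '['; stack = [
pos 29: ']' matches '['; pop; stack = (empty)
pos 30: push '{'; stack = {
pos 31: '}' matches '{'; pop; stack = (empty)
pos 32: push '{'; stack = {
pos 33: '}' matches '{'; pop; stack = (empty)
pos 34: push '['; stack = [
pos 35: ']' matches '['; pop; stack = (empty)
end: stack empty → VALID
Verdict: properly nested → yes

Answer: yes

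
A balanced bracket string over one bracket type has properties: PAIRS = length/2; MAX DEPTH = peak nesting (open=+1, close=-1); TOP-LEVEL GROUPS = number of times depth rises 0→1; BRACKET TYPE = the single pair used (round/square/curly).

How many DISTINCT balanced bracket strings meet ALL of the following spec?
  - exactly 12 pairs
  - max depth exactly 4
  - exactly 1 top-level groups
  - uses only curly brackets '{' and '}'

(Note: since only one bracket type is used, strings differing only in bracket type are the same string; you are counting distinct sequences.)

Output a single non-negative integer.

Answer: 9922

Derivation:
Spec: pairs=12 depth=4 groups=1
Count(depth <= 4) = 10946
Count(depth <= 3) = 1024
Count(depth == 4) = 10946 - 1024 = 9922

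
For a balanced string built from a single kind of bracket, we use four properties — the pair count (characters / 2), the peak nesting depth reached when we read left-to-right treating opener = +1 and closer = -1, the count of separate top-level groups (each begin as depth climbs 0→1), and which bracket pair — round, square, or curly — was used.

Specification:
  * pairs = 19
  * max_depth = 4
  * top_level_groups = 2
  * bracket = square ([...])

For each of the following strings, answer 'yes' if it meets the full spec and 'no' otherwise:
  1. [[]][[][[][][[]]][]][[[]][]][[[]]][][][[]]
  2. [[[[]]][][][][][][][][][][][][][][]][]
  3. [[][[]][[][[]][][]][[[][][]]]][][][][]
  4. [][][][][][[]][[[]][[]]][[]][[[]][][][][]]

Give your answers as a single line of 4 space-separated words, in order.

Answer: no yes no no

Derivation:
String 1 '[[]][[][[][][[]]][]][[[]][]][[[]]][][][[]]': depth seq [1 2 1 0 1 2 1 2 3 2 3 2 3 4 3 2 1 2 1 0 1 2 3 2 1 2 1 0 1 2 3 2 1 0 1 0 1 0 1 2 1 0]
  -> pairs=21 depth=4 groups=7 -> no
String 2 '[[[[]]][][][][][][][][][][][][][][]][]': depth seq [1 2 3 4 3 2 1 2 1 2 1 2 1 2 1 2 1 2 1 2 1 2 1 2 1 2 1 2 1 2 1 2 1 2 1 0 1 0]
  -> pairs=19 depth=4 groups=2 -> yes
String 3 '[[][[]][[][[]][][]][[[][][]]]][][][][]': depth seq [1 2 1 2 3 2 1 2 3 2 3 4 3 2 3 2 3 2 1 2 3 4 3 4 3 4 3 2 1 0 1 0 1 0 1 0 1 0]
  -> pairs=19 depth=4 groups=5 -> no
String 4 '[][][][][][[]][[[]][[]]][[]][[[]][][][][]]': depth seq [1 0 1 0 1 0 1 0 1 0 1 2 1 0 1 2 3 2 1 2 3 2 1 0 1 2 1 0 1 2 3 2 1 2 1 2 1 2 1 2 1 0]
  -> pairs=21 depth=3 groups=9 -> no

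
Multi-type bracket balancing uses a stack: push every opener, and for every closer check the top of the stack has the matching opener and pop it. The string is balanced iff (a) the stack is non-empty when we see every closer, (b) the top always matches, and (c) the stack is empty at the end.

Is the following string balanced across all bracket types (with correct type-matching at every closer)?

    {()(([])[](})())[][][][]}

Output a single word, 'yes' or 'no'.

pos 0: push '{'; stack = {
pos 1: push '('; stack = {(
pos 2: ')' matches '('; pop; stack = {
pos 3: push '('; stack = {(
pos 4: push '('; stack = {((
pos 5: push '['; stack = {(([
pos 6: ']' matches '['; pop; stack = {((
pos 7: ')' matches '('; pop; stack = {(
pos 8: push '['; stack = {([
pos 9: ']' matches '['; pop; stack = {(
pos 10: push '('; stack = {((
pos 11: saw closer '}' but top of stack is '(' (expected ')') → INVALID
Verdict: type mismatch at position 11: '}' closes '(' → no

Answer: no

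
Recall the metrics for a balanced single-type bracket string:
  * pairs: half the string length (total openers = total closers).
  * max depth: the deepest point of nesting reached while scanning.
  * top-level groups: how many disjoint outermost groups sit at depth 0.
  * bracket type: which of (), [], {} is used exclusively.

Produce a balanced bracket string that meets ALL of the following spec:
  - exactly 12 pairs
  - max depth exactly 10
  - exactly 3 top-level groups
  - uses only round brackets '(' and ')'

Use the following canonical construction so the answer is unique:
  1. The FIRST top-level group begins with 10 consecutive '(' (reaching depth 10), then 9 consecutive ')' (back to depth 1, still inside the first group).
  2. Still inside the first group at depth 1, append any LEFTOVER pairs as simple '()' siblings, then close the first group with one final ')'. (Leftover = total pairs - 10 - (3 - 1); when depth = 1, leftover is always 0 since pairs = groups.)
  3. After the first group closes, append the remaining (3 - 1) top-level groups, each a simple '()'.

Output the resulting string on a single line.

Spec: pairs=12 depth=10 groups=3
Leftover pairs = 12 - 10 - (3-1) = 0
First group: deep chain of depth 10 + 0 sibling pairs
Remaining 2 groups: simple '()' each

Answer: (((((((((())))))))))()()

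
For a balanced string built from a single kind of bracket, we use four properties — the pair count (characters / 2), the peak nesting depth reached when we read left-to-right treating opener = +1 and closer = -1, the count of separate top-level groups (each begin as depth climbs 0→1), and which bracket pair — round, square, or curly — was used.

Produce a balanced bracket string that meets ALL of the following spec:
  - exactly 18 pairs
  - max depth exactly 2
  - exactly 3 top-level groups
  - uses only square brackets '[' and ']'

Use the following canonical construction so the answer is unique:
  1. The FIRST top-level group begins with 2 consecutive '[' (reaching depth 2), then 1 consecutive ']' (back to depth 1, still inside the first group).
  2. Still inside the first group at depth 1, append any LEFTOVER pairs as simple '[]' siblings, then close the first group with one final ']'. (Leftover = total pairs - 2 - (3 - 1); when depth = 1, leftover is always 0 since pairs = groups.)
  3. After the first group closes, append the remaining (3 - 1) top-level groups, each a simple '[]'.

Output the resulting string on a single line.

Spec: pairs=18 depth=2 groups=3
Leftover pairs = 18 - 2 - (3-1) = 14
First group: deep chain of depth 2 + 14 sibling pairs
Remaining 2 groups: simple '[]' each

Answer: [[][][][][][][][][][][][][][][]][][]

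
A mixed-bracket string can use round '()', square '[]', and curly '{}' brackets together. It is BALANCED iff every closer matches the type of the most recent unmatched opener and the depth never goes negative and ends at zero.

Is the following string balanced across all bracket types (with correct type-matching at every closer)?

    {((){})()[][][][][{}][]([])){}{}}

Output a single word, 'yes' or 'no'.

pos 0: push '{'; stack = {
pos 1: push '('; stack = {(
pos 2: push '('; stack = {((
pos 3: ')' matches '('; pop; stack = {(
pos 4: push '{'; stack = {({
pos 5: '}' matches '{'; pop; stack = {(
pos 6: ')' matches '('; pop; stack = {
pos 7: push '('; stack = {(
pos 8: ')' matches '('; pop; stack = {
pos 9: push '['; stack = {[
pos 10: ']' matches '['; pop; stack = {
pos 11: push '['; stack = {[
pos 12: ']' matches '['; pop; stack = {
pos 13: push '['; stack = {[
pos 14: ']' matches '['; pop; stack = {
pos 15: push '['; stack = {[
pos 16: ']' matches '['; pop; stack = {
pos 17: push '['; stack = {[
pos 18: push '{'; stack = {[{
pos 19: '}' matches '{'; pop; stack = {[
pos 20: ']' matches '['; pop; stack = {
pos 21: push '['; stack = {[
pos 22: ']' matches '['; pop; stack = {
pos 23: push '('; stack = {(
pos 24: push '['; stack = {([
pos 25: ']' matches '['; pop; stack = {(
pos 26: ')' matches '('; pop; stack = {
pos 27: saw closer ')' but top of stack is '{' (expected '}') → INVALID
Verdict: type mismatch at position 27: ')' closes '{' → no

Answer: no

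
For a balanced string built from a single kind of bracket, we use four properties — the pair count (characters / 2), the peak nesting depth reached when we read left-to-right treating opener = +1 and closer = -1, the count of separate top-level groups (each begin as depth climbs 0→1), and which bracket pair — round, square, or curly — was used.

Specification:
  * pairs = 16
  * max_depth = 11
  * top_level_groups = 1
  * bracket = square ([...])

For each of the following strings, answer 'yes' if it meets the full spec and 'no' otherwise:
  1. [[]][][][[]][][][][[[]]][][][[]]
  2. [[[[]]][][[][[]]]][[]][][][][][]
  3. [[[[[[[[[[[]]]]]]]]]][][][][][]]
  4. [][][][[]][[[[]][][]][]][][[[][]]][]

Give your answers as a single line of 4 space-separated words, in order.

Answer: no no yes no

Derivation:
String 1 '[[]][][][[]][][][][[[]]][][][[]]': depth seq [1 2 1 0 1 0 1 0 1 2 1 0 1 0 1 0 1 0 1 2 3 2 1 0 1 0 1 0 1 2 1 0]
  -> pairs=16 depth=3 groups=11 -> no
String 2 '[[[[]]][][[][[]]]][[]][][][][][]': depth seq [1 2 3 4 3 2 1 2 1 2 3 2 3 4 3 2 1 0 1 2 1 0 1 0 1 0 1 0 1 0 1 0]
  -> pairs=16 depth=4 groups=7 -> no
String 3 '[[[[[[[[[[[]]]]]]]]]][][][][][]]': depth seq [1 2 3 4 5 6 7 8 9 10 11 10 9 8 7 6 5 4 3 2 1 2 1 2 1 2 1 2 1 2 1 0]
  -> pairs=16 depth=11 groups=1 -> yes
String 4 '[][][][[]][[[[]][][]][]][][[[][]]][]': depth seq [1 0 1 0 1 0 1 2 1 0 1 2 3 4 3 2 3 2 3 2 1 2 1 0 1 0 1 2 3 2 3 2 1 0 1 0]
  -> pairs=18 depth=4 groups=8 -> no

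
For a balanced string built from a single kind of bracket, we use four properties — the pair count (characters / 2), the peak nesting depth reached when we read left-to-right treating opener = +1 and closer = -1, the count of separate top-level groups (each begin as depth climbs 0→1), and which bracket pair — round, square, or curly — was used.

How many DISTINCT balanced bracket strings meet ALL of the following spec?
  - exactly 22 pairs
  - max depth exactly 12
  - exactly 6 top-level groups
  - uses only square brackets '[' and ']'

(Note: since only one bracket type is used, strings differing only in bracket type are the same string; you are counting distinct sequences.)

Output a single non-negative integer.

Answer: 1562436

Derivation:
Spec: pairs=22 depth=12 groups=6
Count(depth <= 12) = 3511267884
Count(depth <= 11) = 3509705448
Count(depth == 12) = 3511267884 - 3509705448 = 1562436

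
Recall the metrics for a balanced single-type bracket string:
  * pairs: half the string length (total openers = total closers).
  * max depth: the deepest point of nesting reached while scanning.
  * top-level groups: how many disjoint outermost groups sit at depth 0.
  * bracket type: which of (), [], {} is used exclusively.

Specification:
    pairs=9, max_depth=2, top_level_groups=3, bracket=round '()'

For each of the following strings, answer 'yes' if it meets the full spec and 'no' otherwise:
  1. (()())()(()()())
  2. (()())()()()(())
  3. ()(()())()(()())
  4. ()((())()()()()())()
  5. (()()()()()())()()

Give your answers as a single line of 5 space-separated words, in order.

Answer: no no no no yes

Derivation:
String 1 '(()())()(()()())': depth seq [1 2 1 2 1 0 1 0 1 2 1 2 1 2 1 0]
  -> pairs=8 depth=2 groups=3 -> no
String 2 '(()())()()()(())': depth seq [1 2 1 2 1 0 1 0 1 0 1 0 1 2 1 0]
  -> pairs=8 depth=2 groups=5 -> no
String 3 '()(()())()(()())': depth seq [1 0 1 2 1 2 1 0 1 0 1 2 1 2 1 0]
  -> pairs=8 depth=2 groups=4 -> no
String 4 '()((())()()()()())()': depth seq [1 0 1 2 3 2 1 2 1 2 1 2 1 2 1 2 1 0 1 0]
  -> pairs=10 depth=3 groups=3 -> no
String 5 '(()()()()()())()()': depth seq [1 2 1 2 1 2 1 2 1 2 1 2 1 0 1 0 1 0]
  -> pairs=9 depth=2 groups=3 -> yes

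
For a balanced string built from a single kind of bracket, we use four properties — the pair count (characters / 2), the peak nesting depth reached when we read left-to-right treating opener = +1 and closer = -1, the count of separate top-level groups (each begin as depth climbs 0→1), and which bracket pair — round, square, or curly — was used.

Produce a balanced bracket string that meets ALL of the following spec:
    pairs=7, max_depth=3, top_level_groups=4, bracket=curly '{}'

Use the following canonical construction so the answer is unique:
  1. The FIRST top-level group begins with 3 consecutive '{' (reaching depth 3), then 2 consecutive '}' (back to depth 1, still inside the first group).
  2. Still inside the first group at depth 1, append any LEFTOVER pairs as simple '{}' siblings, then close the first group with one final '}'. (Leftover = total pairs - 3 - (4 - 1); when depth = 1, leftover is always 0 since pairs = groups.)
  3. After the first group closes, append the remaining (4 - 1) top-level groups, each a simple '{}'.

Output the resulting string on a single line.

Spec: pairs=7 depth=3 groups=4
Leftover pairs = 7 - 3 - (4-1) = 1
First group: deep chain of depth 3 + 1 sibling pairs
Remaining 3 groups: simple '{}' each

Answer: {{{}}{}}{}{}{}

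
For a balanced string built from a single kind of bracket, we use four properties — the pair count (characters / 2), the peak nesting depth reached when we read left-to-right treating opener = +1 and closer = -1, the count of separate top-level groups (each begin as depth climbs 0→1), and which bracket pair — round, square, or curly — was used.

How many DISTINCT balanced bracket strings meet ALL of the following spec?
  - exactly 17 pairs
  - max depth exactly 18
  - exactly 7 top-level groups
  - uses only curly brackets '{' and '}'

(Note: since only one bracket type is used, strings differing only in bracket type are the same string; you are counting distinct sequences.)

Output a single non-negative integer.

Spec: pairs=17 depth=18 groups=7
Count(depth <= 18) = 2187185
Count(depth <= 17) = 2187185
Count(depth == 18) = 2187185 - 2187185 = 0

Answer: 0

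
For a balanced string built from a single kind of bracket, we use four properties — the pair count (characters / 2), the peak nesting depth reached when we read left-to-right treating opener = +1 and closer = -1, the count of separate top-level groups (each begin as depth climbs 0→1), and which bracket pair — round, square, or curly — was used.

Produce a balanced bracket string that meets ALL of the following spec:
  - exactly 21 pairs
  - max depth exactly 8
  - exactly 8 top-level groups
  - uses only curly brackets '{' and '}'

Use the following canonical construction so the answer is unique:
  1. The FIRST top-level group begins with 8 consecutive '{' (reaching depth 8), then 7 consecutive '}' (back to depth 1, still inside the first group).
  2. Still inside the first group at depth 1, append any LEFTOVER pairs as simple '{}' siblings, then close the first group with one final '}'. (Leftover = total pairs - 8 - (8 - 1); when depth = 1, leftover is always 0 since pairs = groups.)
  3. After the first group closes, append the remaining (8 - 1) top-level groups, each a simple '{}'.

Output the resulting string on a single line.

Spec: pairs=21 depth=8 groups=8
Leftover pairs = 21 - 8 - (8-1) = 6
First group: deep chain of depth 8 + 6 sibling pairs
Remaining 7 groups: simple '{}' each

Answer: {{{{{{{{}}}}}}}{}{}{}{}{}{}}{}{}{}{}{}{}{}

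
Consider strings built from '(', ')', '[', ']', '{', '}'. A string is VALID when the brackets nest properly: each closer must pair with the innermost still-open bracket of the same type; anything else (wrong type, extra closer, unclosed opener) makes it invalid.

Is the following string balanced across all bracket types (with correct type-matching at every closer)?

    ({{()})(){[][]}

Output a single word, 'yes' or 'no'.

pos 0: push '('; stack = (
pos 1: push '{'; stack = ({
pos 2: push '{'; stack = ({{
pos 3: push '('; stack = ({{(
pos 4: ')' matches '('; pop; stack = ({{
pos 5: '}' matches '{'; pop; stack = ({
pos 6: saw closer ')' but top of stack is '{' (expected '}') → INVALID
Verdict: type mismatch at position 6: ')' closes '{' → no

Answer: no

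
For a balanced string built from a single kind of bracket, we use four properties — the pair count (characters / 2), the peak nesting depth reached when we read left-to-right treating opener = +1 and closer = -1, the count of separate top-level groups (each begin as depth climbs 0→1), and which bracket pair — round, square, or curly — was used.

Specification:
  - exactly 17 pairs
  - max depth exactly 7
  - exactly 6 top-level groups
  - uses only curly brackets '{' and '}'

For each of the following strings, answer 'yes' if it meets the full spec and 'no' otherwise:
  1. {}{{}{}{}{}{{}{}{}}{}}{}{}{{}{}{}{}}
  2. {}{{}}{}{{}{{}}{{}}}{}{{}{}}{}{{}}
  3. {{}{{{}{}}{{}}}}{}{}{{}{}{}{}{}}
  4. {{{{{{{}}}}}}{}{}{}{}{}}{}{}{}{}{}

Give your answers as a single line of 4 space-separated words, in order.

String 1 '{}{{}{}{}{}{{}{}{}}{}}{}{}{{}{}{}{}}': depth seq [1 0 1 2 1 2 1 2 1 2 1 2 3 2 3 2 3 2 1 2 1 0 1 0 1 0 1 2 1 2 1 2 1 2 1 0]
  -> pairs=18 depth=3 groups=5 -> no
String 2 '{}{{}}{}{{}{{}}{{}}}{}{{}{}}{}{{}}': depth seq [1 0 1 2 1 0 1 0 1 2 1 2 3 2 1 2 3 2 1 0 1 0 1 2 1 2 1 0 1 0 1 2 1 0]
  -> pairs=17 depth=3 groups=8 -> no
String 3 '{{}{{{}{}}{{}}}}{}{}{{}{}{}{}{}}': depth seq [1 2 1 2 3 4 3 4 3 2 3 4 3 2 1 0 1 0 1 0 1 2 1 2 1 2 1 2 1 2 1 0]
  -> pairs=16 depth=4 groups=4 -> no
String 4 '{{{{{{{}}}}}}{}{}{}{}{}}{}{}{}{}{}': depth seq [1 2 3 4 5 6 7 6 5 4 3 2 1 2 1 2 1 2 1 2 1 2 1 0 1 0 1 0 1 0 1 0 1 0]
  -> pairs=17 depth=7 groups=6 -> yes

Answer: no no no yes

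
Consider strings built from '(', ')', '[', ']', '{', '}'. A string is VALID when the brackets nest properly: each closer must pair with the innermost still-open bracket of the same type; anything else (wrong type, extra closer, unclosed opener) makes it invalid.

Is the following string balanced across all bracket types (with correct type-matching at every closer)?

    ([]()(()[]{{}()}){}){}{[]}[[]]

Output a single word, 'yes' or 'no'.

pos 0: push '('; stack = (
pos 1: push '['; stack = ([
pos 2: ']' matches '['; pop; stack = (
pos 3: push '('; stack = ((
pos 4: ')' matches '('; pop; stack = (
pos 5: push '('; stack = ((
pos 6: push '('; stack = (((
pos 7: ')' matches '('; pop; stack = ((
pos 8: push '['; stack = (([
pos 9: ']' matches '['; pop; stack = ((
pos 10: push '{'; stack = (({
pos 11: push '{'; stack = (({{
pos 12: '}' matches '{'; pop; stack = (({
pos 13: push '('; stack = (({(
pos 14: ')' matches '('; pop; stack = (({
pos 15: '}' matches '{'; pop; stack = ((
pos 16: ')' matches '('; pop; stack = (
pos 17: push '{'; stack = ({
pos 18: '}' matches '{'; pop; stack = (
pos 19: ')' matches '('; pop; stack = (empty)
pos 20: push '{'; stack = {
pos 21: '}' matches '{'; pop; stack = (empty)
pos 22: push '{'; stack = {
pos 23: push '['; stack = {[
pos 24: ']' matches '['; pop; stack = {
pos 25: '}' matches '{'; pop; stack = (empty)
pos 26: push '['; stack = [
pos 27: push '['; stack = [[
pos 28: ']' matches '['; pop; stack = [
pos 29: ']' matches '['; pop; stack = (empty)
end: stack empty → VALID
Verdict: properly nested → yes

Answer: yes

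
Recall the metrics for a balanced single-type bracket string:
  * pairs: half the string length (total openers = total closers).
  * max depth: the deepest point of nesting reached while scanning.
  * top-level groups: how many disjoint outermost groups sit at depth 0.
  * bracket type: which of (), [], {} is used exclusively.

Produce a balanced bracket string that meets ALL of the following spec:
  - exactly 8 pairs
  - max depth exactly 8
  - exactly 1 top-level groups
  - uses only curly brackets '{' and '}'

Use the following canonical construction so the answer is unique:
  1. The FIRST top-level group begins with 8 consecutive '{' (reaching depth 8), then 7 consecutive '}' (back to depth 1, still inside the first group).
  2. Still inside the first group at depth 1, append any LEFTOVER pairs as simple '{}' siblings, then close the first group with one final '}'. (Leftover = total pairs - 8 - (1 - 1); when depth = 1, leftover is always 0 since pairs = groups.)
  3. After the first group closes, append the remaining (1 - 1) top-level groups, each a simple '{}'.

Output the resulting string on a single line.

Answer: {{{{{{{{}}}}}}}}

Derivation:
Spec: pairs=8 depth=8 groups=1
Leftover pairs = 8 - 8 - (1-1) = 0
First group: deep chain of depth 8 + 0 sibling pairs
Remaining 0 groups: simple '{}' each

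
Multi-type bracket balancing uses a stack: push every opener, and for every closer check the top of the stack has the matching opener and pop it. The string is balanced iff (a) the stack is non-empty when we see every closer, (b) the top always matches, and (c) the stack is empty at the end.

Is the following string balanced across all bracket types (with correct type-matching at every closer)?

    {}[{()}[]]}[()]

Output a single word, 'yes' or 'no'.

Answer: no

Derivation:
pos 0: push '{'; stack = {
pos 1: '}' matches '{'; pop; stack = (empty)
pos 2: push '['; stack = [
pos 3: push '{'; stack = [{
pos 4: push '('; stack = [{(
pos 5: ')' matches '('; pop; stack = [{
pos 6: '}' matches '{'; pop; stack = [
pos 7: push '['; stack = [[
pos 8: ']' matches '['; pop; stack = [
pos 9: ']' matches '['; pop; stack = (empty)
pos 10: saw closer '}' but stack is empty → INVALID
Verdict: unmatched closer '}' at position 10 → no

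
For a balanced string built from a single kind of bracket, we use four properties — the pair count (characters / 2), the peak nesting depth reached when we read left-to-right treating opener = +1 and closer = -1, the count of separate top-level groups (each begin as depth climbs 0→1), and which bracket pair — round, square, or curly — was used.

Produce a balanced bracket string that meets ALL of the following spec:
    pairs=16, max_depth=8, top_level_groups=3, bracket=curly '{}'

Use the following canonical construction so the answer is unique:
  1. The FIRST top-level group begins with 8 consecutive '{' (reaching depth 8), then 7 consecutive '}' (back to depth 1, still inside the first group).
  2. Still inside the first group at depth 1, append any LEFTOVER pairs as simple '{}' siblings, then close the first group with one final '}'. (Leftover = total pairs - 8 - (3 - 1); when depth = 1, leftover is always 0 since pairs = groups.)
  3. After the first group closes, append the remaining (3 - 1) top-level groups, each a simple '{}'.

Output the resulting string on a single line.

Spec: pairs=16 depth=8 groups=3
Leftover pairs = 16 - 8 - (3-1) = 6
First group: deep chain of depth 8 + 6 sibling pairs
Remaining 2 groups: simple '{}' each

Answer: {{{{{{{{}}}}}}}{}{}{}{}{}{}}{}{}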